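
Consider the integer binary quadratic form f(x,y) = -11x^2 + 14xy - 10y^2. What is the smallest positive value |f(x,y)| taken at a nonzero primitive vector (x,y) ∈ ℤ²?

translate: b→8 (≡-14 mod 22), so (11,-14,10)→(11,8,7)
flip: (11,8,7)→(7,-8,11)
translate: b→6 (≡-8 mod 14), so (7,-8,11)→(7,6,10)
reduced (well bottom): (7,6,10) with a≤c, −a<b≤a
well minimum |f| = |-7| = 7 (negative-definite)

7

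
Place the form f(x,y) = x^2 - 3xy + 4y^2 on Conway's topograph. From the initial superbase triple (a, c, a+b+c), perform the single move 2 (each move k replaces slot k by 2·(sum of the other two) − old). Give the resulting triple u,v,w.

start (1,4,2) = (f(1,0),f(0,1),f(1,1))
replace slot 2: 2·(1+2) − 4 = 2 → (1,2,2)

1,2,2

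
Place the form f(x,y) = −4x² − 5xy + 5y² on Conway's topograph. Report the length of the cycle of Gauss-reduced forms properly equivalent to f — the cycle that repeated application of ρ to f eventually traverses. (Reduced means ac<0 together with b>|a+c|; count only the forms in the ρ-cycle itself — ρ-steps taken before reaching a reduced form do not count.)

D = 105, ⌊√D⌋ = 10
descent: ρ → (5,5,-4)  [lands on river]
river: ρ → (-4,3,6)
river: ρ → (6,9,-1)
river: ρ → (-1,9,6)
river: ρ → (6,3,-4)
river: ρ → (-4,5,5)
ρ-cycle length = 6 (tail of 1 descent step not counted)

6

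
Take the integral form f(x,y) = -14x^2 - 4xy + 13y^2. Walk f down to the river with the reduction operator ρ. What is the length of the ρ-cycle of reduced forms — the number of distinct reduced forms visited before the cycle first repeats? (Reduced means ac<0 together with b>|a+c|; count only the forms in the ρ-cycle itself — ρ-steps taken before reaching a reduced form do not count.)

D = 744, ⌊√D⌋ = 27
descent: ρ → (13,4,-14)  [lands on river]
river: ρ → (-14,24,3)
river: ρ → (3,24,-14)
river: ρ → (-14,4,13)
river: ρ → (13,22,-5)
river: ρ → (-5,18,21)
river: ρ → (21,24,-2)
river: ρ → (-2,24,21)
river: ρ → (21,18,-5)
river: ρ → (-5,22,13)
ρ-cycle length = 10 (tail of 1 descent step not counted)

10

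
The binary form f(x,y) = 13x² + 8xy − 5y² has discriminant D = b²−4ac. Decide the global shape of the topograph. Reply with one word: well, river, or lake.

D = b²−4ac = 8² − 4·13·(-5) = 324
D = 18² is a perfect square ⇒ form factors over ℤ ⇒ lakes

lake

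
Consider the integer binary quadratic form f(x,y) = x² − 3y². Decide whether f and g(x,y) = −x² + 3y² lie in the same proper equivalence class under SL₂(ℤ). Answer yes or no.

D₁ = 12, D₂ = 12
river cycle of f (length 2): (1, 2, -2), (-2, 2, 1)
river cycle of g (length 2): (-1, 2, 2), (2, 2, -1)
cycles differ ⇒ inequivalent

no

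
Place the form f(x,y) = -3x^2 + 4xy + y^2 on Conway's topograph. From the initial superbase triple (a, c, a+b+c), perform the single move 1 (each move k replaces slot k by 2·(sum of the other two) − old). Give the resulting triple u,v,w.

start (-3,1,2) = (f(1,0),f(0,1),f(1,1))
replace slot 1: 2·(1+2) − (-3) = 9 → (9,1,2)

9,1,2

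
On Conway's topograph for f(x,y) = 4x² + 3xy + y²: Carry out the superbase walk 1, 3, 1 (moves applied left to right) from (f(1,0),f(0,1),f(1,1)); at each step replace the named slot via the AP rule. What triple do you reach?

start (4,1,8) = (f(1,0),f(0,1),f(1,1))
replace slot 1: 2·(1+8) − 4 = 14 → (14,1,8)
replace slot 3: 2·(14+1) − 8 = 22 → (14,1,22)
replace slot 1: 2·(1+22) − 14 = 32 → (32,1,22)

32,1,22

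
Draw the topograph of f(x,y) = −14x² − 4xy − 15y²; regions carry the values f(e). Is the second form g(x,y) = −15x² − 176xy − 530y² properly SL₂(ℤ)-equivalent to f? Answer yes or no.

D₁ = -824, D₂ = -824
f is negative-definite; reduce −f:
−f: reduced (well bottom): (14,4,15) with a≤c, −a<b≤a
flip sign back: reduced form of f is (-14,-4,-15)
g is negative-definite; reduce −g:
−g: translate: b→-4 (≡176 mod 30), so (15,176,530)→(15,-4,14)
−g: flip: (15,-4,14)→(14,4,15)
−g: reduced (well bottom): (14,4,15) with a≤c, −a<b≤a
flip sign back: reduced form of g is (-14,-4,-15)
reduced forms (-14, -4, -15) vs (-14, -4, -15) ⇒ equivalent

yes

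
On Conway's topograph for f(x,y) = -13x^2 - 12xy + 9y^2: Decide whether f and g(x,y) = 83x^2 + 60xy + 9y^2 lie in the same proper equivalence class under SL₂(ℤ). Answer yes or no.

D₁ = 612, D₂ = 612
river cycle of f (length 8): (9, 12, -13), (-13, 14, 8), (8, 18, -9), (-9, 18, 8), (8, 14, -13), (-13, 12, 9), (9, 24, -1), (-1, 24, 9)
river cycle of g (length 8): (9, 12, -13), (-13, 14, 8), (8, 18, -9), (-9, 18, 8), (8, 14, -13), (-13, 12, 9), (9, 24, -1), (-1, 24, 9)
cycles coincide ⇒ equivalent

yes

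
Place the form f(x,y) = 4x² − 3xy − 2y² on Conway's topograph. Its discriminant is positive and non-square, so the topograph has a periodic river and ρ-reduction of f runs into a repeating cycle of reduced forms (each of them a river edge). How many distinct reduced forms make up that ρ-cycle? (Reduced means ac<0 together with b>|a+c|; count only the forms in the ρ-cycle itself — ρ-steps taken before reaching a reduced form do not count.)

D = 41, ⌊√D⌋ = 6
descent: ρ → (-2,3,4)  [lands on river]
river: ρ → (4,5,-1)
river: ρ → (-1,5,4)
river: ρ → (4,3,-2)
river: ρ → (-2,5,2)
river: ρ → (2,3,-4)
river: ρ → (-4,5,1)
river: ρ → (1,5,-4)
river: ρ → (-4,3,2)
river: ρ → (2,5,-2)
ρ-cycle length = 10 (tail of 1 descent step not counted)

10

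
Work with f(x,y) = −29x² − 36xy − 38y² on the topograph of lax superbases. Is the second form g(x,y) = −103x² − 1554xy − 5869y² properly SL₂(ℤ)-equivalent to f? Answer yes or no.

D₁ = -3112, D₂ = -3112
f is negative-definite; reduce −f:
−f: translate: b→-22 (≡36 mod 58), so (29,36,38)→(29,-22,31)
−f: reduced (well bottom): (29,-22,31) with a≤c, −a<b≤a
flip sign back: reduced form of f is (-29,22,-31)
g is negative-definite; reduce −g:
−g: translate: b→-94 (≡1554 mod 206), so (103,1554,5869)→(103,-94,29)
−g: flip: (103,-94,29)→(29,94,103)
−g: translate: b→-22 (≡94 mod 58), so (29,94,103)→(29,-22,31)
−g: reduced (well bottom): (29,-22,31) with a≤c, −a<b≤a
flip sign back: reduced form of g is (-29,22,-31)
reduced forms (-29, 22, -31) vs (-29, 22, -31) ⇒ equivalent

yes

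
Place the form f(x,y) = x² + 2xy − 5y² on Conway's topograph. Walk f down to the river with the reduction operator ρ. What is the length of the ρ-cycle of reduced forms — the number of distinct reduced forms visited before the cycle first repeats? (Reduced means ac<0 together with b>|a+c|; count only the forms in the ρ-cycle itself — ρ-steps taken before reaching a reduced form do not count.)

D = 24, ⌊√D⌋ = 4
descent: ρ → (-5,-2,1)
descent: ρ → (1,4,-2)  [lands on river]
river: ρ → (-2,4,1)
ρ-cycle length = 2 (tail of 2 descent steps not counted)

2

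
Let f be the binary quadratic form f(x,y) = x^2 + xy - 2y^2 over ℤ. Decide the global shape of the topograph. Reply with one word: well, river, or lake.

D = b²−4ac = 1² − 4·1·(-2) = 9
D = 3² is a perfect square ⇒ form factors over ℤ ⇒ lakes

lake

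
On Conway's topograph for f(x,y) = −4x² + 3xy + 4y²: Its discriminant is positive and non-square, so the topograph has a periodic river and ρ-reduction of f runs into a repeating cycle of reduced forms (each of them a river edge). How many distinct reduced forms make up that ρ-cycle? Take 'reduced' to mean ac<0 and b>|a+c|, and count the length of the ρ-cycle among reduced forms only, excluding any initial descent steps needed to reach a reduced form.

D = 73, ⌊√D⌋ = 8
river: ρ → (4,5,-3)
river: ρ → (-3,7,2)
river: ρ → (2,5,-6)
river: ρ → (-6,7,1)
river: ρ → (1,7,-6)
river: ρ → (-6,5,2)
river: ρ → (2,7,-3)
river: ρ → (-3,5,4)
river: ρ → (4,3,-4)
river: ρ → (-4,5,3)
river: ρ → (3,7,-2)
river: ρ → (-2,5,6)
river: ρ → (6,7,-1)
river: ρ → (-1,7,6)
river: ρ → (6,5,-2)
river: ρ → (-2,7,3)
river: ρ → (3,5,-4)
river: ρ → (-4,3,4)
ρ-cycle length = 18 (tail of 0 descent steps not counted)

18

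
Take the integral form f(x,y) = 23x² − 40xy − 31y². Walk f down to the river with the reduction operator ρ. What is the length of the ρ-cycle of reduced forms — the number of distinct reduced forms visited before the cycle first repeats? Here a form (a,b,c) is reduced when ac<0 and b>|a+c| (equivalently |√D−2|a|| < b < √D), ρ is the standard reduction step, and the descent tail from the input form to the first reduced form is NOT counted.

D = 4452, ⌊√D⌋ = 66
descent: ρ → (-31,40,23)  [lands on river]
river: ρ → (23,52,-19)
river: ρ → (-19,62,8)
river: ρ → (8,66,-3)
river: ρ → (-3,66,8)
river: ρ → (8,62,-19)
river: ρ → (-19,52,23)
river: ρ → (23,40,-31)
river: ρ → (-31,22,32)
river: ρ → (32,42,-21)
river: ρ → (-21,42,32)
river: ρ → (32,22,-31)
ρ-cycle length = 12 (tail of 1 descent step not counted)

12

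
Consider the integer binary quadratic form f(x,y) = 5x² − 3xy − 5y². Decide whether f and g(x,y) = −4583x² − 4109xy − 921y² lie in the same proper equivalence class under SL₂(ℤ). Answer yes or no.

D₁ = 109, D₂ = 109
river cycle of f (length 14): (-5, 3, 5), (5, 7, -3), (-3, 5, 7), (7, 9, -1), (-1, 9, 7), (7, 5, -3), (-3, 7, 5), (5, 3, -5), (-5, 7, 3), (3, 5, -7), … (4 more)
river cycle of g (length 14): (-5, 3, 5), (5, 7, -3), (-3, 5, 7), (7, 9, -1), (-1, 9, 7), (7, 5, -3), (-3, 7, 5), (5, 3, -5), (-5, 7, 3), (3, 5, -7), … (4 more)
cycles coincide ⇒ equivalent

yes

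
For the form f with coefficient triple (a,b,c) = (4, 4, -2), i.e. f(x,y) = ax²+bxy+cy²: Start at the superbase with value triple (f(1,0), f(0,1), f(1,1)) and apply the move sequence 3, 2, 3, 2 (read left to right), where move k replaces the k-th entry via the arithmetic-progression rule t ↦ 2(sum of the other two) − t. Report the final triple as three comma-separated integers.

start (4,-2,6) = (f(1,0),f(0,1),f(1,1))
replace slot 3: 2·(4+(-2)) − 6 = -2 → (4,-2,-2)
replace slot 2: 2·(4+(-2)) − (-2) = 6 → (4,6,-2)
replace slot 3: 2·(4+6) − (-2) = 22 → (4,6,22)
replace slot 2: 2·(4+22) − 6 = 46 → (4,46,22)

4,46,22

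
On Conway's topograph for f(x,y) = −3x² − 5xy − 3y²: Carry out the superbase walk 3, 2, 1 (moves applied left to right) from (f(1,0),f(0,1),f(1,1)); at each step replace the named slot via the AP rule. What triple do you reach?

start (-3,-3,-11) = (f(1,0),f(0,1),f(1,1))
replace slot 3: 2·((-3)+(-3)) − (-11) = -1 → (-3,-3,-1)
replace slot 2: 2·((-3)+(-1)) − (-3) = -5 → (-3,-5,-1)
replace slot 1: 2·((-5)+(-1)) − (-3) = -9 → (-9,-5,-1)

-9,-5,-1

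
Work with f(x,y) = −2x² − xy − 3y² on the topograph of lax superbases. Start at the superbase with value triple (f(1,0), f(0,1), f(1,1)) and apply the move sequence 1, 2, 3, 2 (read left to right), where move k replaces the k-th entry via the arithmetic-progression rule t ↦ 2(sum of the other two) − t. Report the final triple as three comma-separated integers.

start (-2,-3,-6) = (f(1,0),f(0,1),f(1,1))
replace slot 1: 2·((-3)+(-6)) − (-2) = -16 → (-16,-3,-6)
replace slot 2: 2·((-16)+(-6)) − (-3) = -41 → (-16,-41,-6)
replace slot 3: 2·((-16)+(-41)) − (-6) = -108 → (-16,-41,-108)
replace slot 2: 2·((-16)+(-108)) − (-41) = -207 → (-16,-207,-108)

-16,-207,-108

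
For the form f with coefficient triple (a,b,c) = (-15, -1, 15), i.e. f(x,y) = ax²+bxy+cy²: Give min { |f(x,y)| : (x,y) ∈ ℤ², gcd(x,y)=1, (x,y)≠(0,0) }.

descent: ρ → (15,1,-15)  [lands on river]
river: ρ → (-15,29,1)
river: ρ → (1,29,-15)
river: ρ → (-15,1,15)
river: ρ → (15,29,-1)
river: ρ → (-1,29,15)
closes: descent 1, river 6
min |a| on river = 1

1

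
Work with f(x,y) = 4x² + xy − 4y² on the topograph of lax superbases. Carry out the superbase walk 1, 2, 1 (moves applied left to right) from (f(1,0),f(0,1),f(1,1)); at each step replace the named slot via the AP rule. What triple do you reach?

start (4,-4,1) = (f(1,0),f(0,1),f(1,1))
replace slot 1: 2·((-4)+1) − 4 = -10 → (-10,-4,1)
replace slot 2: 2·((-10)+1) − (-4) = -14 → (-10,-14,1)
replace slot 1: 2·((-14)+1) − (-10) = -16 → (-16,-14,1)

-16,-14,1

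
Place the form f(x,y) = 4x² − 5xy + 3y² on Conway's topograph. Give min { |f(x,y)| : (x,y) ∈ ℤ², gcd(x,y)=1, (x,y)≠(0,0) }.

translate: b→3 (≡-5 mod 8), so (4,-5,3)→(4,3,2)
flip: (4,3,2)→(2,-3,4)
translate: b→1 (≡-3 mod 4), so (2,-3,4)→(2,1,3)
reduced (well bottom): (2,1,3) with a≤c, −a<b≤a
well minimum = a = 2

2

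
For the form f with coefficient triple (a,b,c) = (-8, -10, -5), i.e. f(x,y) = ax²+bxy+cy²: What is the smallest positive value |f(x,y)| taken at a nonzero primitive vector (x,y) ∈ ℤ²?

translate: b→-6 (≡10 mod 16), so (8,10,5)→(8,-6,3)
flip: (8,-6,3)→(3,6,8)
translate: b→0 (≡6 mod 6), so (3,6,8)→(3,0,5)
reduced (well bottom): (3,0,5) with a≤c, −a<b≤a
well minimum |f| = |-3| = 3 (negative-definite)

3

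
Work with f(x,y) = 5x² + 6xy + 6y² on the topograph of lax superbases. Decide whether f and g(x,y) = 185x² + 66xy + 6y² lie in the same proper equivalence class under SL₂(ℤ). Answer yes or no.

D₁ = -84, D₂ = -84
f: translate: b→-4 (≡6 mod 10), so (5,6,6)→(5,-4,5)
f: flip: (5,-4,5)→(5,4,5)
f: reduced (well bottom): (5,4,5) with a≤c, −a<b≤a
g: flip: (185,66,6)→(6,-66,185)
g: translate: b→6 (≡-66 mod 12), so (6,-66,185)→(6,6,5)
g: flip: (6,6,5)→(5,-6,6)
g: translate: b→4 (≡-6 mod 10), so (5,-6,6)→(5,4,5)
g: reduced (well bottom): (5,4,5) with a≤c, −a<b≤a
reduced forms (5, 4, 5) vs (5, 4, 5) ⇒ equivalent

yes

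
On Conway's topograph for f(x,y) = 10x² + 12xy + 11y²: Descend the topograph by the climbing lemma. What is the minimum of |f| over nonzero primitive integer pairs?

translate: b→-8 (≡12 mod 20), so (10,12,11)→(10,-8,9)
flip: (10,-8,9)→(9,8,10)
reduced (well bottom): (9,8,10) with a≤c, −a<b≤a
well minimum = a = 9

9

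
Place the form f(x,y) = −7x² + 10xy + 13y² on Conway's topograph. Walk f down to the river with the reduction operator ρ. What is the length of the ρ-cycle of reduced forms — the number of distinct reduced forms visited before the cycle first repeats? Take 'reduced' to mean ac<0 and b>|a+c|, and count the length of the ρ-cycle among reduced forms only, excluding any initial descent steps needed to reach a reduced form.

D = 464, ⌊√D⌋ = 21
river: ρ → (13,16,-4)
river: ρ → (-4,16,13)
river: ρ → (13,10,-7)
river: ρ → (-7,18,5)
river: ρ → (5,12,-16)
river: ρ → (-16,20,1)
river: ρ → (1,20,-16)
river: ρ → (-16,12,5)
river: ρ → (5,18,-7)
river: ρ → (-7,10,13)
ρ-cycle length = 10 (tail of 0 descent steps not counted)

10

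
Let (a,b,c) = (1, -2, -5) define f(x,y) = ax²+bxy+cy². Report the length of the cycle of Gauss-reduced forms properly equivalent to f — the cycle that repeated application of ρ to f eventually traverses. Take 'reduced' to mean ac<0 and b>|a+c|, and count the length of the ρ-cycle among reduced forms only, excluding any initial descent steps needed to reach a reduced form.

D = 24, ⌊√D⌋ = 4
descent: ρ → (-5,2,1)
descent: ρ → (1,4,-2)  [lands on river]
river: ρ → (-2,4,1)
ρ-cycle length = 2 (tail of 2 descent steps not counted)

2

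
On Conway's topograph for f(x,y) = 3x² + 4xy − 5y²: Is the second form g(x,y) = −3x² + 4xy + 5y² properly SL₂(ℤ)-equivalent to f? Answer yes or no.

D₁ = 76, D₂ = 76
river cycle of f (length 6): (-5, 6, 2), (2, 6, -5), (-5, 4, 3), (3, 8, -1), (-1, 8, 3), (3, 4, -5)
river cycle of g (length 6): (5, 6, -2), (-2, 6, 5), (5, 4, -3), (-3, 8, 1), (1, 8, -3), (-3, 4, 5)
cycles differ ⇒ inequivalent

no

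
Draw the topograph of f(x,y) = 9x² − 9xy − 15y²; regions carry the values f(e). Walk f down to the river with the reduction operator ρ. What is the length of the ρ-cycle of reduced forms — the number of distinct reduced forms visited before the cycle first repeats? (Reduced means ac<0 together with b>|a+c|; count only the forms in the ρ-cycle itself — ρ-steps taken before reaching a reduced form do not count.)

D = 621, ⌊√D⌋ = 24
descent: ρ → (-15,9,9)  [lands on river]
river: ρ → (9,9,-15)
river: ρ → (-15,21,3)
river: ρ → (3,21,-15)
ρ-cycle length = 4 (tail of 1 descent step not counted)

4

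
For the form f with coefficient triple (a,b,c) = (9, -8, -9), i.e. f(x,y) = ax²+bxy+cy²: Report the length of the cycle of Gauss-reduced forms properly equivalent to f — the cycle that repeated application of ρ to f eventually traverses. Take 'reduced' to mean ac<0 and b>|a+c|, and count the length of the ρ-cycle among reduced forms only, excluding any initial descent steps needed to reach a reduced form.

D = 388, ⌊√D⌋ = 19
descent: ρ → (-9,8,9)  [lands on river]
river: ρ → (9,10,-8)
river: ρ → (-8,6,11)
river: ρ → (11,16,-3)
river: ρ → (-3,14,16)
river: ρ → (16,18,-1)
river: ρ → (-1,18,16)
river: ρ → (16,14,-3)
river: ρ → (-3,16,11)
river: ρ → (11,6,-8)
river: ρ → (-8,10,9)
river: ρ → (9,8,-9)
river: ρ → (-9,10,8)
river: ρ → (8,6,-11)
river: ρ → (-11,16,3)
river: ρ → (3,14,-16)
river: ρ → (-16,18,1)
river: ρ → (1,18,-16)
river: ρ → (-16,14,3)
river: ρ → (3,16,-11)
river: ρ → (-11,6,8)
river: ρ → (8,10,-9)
ρ-cycle length = 22 (tail of 1 descent step not counted)

22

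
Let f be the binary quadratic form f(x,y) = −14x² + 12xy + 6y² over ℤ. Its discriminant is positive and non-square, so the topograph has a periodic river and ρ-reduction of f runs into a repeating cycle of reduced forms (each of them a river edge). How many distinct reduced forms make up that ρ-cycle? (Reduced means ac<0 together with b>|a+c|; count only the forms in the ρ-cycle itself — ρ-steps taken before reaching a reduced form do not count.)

D = 480, ⌊√D⌋ = 21
river: ρ → (6,12,-14)
river: ρ → (-14,16,4)
river: ρ → (4,16,-14)
river: ρ → (-14,12,6)
ρ-cycle length = 4 (tail of 0 descent steps not counted)

4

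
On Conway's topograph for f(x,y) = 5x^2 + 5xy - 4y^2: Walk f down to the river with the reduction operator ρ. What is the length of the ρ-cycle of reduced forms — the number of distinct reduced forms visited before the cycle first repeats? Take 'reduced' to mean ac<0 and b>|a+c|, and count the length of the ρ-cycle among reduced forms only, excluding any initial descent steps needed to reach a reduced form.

D = 105, ⌊√D⌋ = 10
river: ρ → (-4,3,6)
river: ρ → (6,9,-1)
river: ρ → (-1,9,6)
river: ρ → (6,3,-4)
river: ρ → (-4,5,5)
river: ρ → (5,5,-4)
ρ-cycle length = 6 (tail of 0 descent steps not counted)

6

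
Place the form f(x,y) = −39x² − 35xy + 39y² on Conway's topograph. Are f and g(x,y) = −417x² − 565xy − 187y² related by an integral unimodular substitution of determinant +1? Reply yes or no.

D₁ = 7309, D₂ = 7309
river cycle of f (length 118): (39, 35, -39), (-39, 43, 35), (35, 27, -47), (-47, 67, 15), (15, 83, -7), (-7, 85, 3), (3, 83, -35), (-35, 57, 29), (29, 59, -33), (-33, 73, 15), … (108 more)
river cycle of g (length 118): (-35, 43, 39), (39, 35, -39), (-39, 43, 35), (35, 27, -47), (-47, 67, 15), (15, 83, -7), (-7, 85, 3), (3, 83, -35), (-35, 57, 29), (29, 59, -33), … (108 more)
cycles coincide ⇒ equivalent

yes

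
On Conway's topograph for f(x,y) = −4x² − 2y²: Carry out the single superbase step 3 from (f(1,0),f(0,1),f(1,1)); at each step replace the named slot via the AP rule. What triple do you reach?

start (-4,-2,-6) = (f(1,0),f(0,1),f(1,1))
replace slot 3: 2·((-4)+(-2)) − (-6) = -6 → (-4,-2,-6)

-4,-2,-6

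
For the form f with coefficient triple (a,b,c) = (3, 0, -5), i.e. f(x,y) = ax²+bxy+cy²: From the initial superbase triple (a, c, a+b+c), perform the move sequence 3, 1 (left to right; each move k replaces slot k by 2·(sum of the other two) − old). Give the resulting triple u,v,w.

start (3,-5,-2) = (f(1,0),f(0,1),f(1,1))
replace slot 3: 2·(3+(-5)) − (-2) = -2 → (3,-5,-2)
replace slot 1: 2·((-5)+(-2)) − 3 = -17 → (-17,-5,-2)

-17,-5,-2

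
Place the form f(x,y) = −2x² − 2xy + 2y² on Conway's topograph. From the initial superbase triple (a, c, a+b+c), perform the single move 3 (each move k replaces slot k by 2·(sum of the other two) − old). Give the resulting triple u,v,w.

start (-2,2,-2) = (f(1,0),f(0,1),f(1,1))
replace slot 3: 2·((-2)+2) − (-2) = 2 → (-2,2,2)

-2,2,2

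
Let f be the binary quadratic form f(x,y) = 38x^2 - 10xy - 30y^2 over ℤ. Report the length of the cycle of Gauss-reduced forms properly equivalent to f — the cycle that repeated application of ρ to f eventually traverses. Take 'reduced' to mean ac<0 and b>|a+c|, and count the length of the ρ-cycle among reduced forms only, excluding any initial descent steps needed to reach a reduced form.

D = 4660, ⌊√D⌋ = 68
descent: ρ → (-30,10,38)  [lands on river]
river: ρ → (38,66,-2)
river: ρ → (-2,66,38)
river: ρ → (38,10,-30)
river: ρ → (-30,50,18)
river: ρ → (18,58,-18)
river: ρ → (-18,50,30)
river: ρ → (30,10,-38)
river: ρ → (-38,66,2)
river: ρ → (2,66,-38)
river: ρ → (-38,10,30)
river: ρ → (30,50,-18)
river: ρ → (-18,58,18)
river: ρ → (18,50,-30)
ρ-cycle length = 14 (tail of 1 descent step not counted)

14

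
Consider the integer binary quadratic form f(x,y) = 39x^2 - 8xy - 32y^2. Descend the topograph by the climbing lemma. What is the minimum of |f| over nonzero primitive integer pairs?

descent: ρ → (-32,8,39)  [lands on river]
river: ρ → (39,70,-1)
river: ρ → (-1,70,39)
river: ρ → (39,8,-32)
river: ρ → (-32,56,15)
river: ρ → (15,64,-16)
river: ρ → (-16,64,15)
river: ρ → (15,56,-32)
closes: descent 1, river 8
min |a| on river = 1

1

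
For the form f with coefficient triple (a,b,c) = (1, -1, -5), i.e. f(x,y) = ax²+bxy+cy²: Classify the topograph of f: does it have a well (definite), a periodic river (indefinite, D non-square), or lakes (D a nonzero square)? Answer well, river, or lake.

D = b²−4ac = (-1)² − 4·1·(-5) = 21
D > 0 non-square ⇒ indefinite ⇒ periodic river

river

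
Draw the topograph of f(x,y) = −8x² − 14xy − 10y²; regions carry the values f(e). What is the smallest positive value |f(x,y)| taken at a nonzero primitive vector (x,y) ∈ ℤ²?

translate: b→-2 (≡14 mod 16), so (8,14,10)→(8,-2,4)
flip: (8,-2,4)→(4,2,8)
reduced (well bottom): (4,2,8) with a≤c, −a<b≤a
well minimum |f| = |-4| = 4 (negative-definite)

4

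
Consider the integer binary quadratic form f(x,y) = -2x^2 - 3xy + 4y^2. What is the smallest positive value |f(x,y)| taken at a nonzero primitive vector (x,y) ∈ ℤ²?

descent: ρ → (4,3,-2)  [lands on river]
river: ρ → (-2,5,2)
river: ρ → (2,3,-4)
river: ρ → (-4,5,1)
river: ρ → (1,5,-4)
river: ρ → (-4,3,2)
river: ρ → (2,5,-2)
river: ρ → (-2,3,4)
river: ρ → (4,5,-1)
river: ρ → (-1,5,4)
closes: descent 1, river 10
min |a| on river = 1

1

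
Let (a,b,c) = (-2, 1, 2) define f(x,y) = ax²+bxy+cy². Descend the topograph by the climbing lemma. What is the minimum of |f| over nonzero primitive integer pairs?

river: ρ → (2,3,-1)
river: ρ → (-1,3,2)
river: ρ → (2,1,-2)
river: ρ → (-2,3,1)
river: ρ → (1,3,-2)
river: ρ → (-2,1,2)
closes: descent 0, river 6
min |a| on river = 1

1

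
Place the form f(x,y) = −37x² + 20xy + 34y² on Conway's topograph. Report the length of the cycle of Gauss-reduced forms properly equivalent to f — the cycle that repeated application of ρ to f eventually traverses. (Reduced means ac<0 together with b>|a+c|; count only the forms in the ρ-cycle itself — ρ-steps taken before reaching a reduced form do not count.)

D = 5432, ⌊√D⌋ = 73
river: ρ → (34,48,-23)
river: ρ → (-23,44,38)
river: ρ → (38,32,-29)
river: ρ → (-29,26,41)
river: ρ → (41,56,-14)
river: ρ → (-14,56,41)
river: ρ → (41,26,-29)
river: ρ → (-29,32,38)
river: ρ → (38,44,-23)
river: ρ → (-23,48,34)
river: ρ → (34,20,-37)
river: ρ → (-37,54,17)
river: ρ → (17,48,-46)
river: ρ → (-46,44,19)
river: ρ → (19,70,-7)
river: ρ → (-7,70,19)
river: ρ → (19,44,-46)
river: ρ → (-46,48,17)
river: ρ → (17,54,-37)
river: ρ → (-37,20,34)
ρ-cycle length = 20 (tail of 0 descent steps not counted)

20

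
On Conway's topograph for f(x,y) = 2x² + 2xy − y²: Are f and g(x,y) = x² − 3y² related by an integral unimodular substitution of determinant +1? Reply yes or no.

D₁ = 12, D₂ = 12
river cycle of f (length 2): (-1, 2, 2), (2, 2, -1)
river cycle of g (length 2): (1, 2, -2), (-2, 2, 1)
cycles differ ⇒ inequivalent

no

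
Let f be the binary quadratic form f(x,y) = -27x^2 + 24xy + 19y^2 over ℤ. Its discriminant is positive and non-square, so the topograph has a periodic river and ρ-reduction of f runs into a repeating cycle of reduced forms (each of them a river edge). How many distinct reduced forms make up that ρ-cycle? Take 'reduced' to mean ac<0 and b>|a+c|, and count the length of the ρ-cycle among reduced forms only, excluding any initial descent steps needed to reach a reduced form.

D = 2628, ⌊√D⌋ = 51
river: ρ → (19,14,-32)
river: ρ → (-32,50,1)
river: ρ → (1,50,-32)
river: ρ → (-32,14,19)
river: ρ → (19,24,-27)
river: ρ → (-27,30,16)
river: ρ → (16,34,-23)
river: ρ → (-23,12,27)
river: ρ → (27,42,-8)
river: ρ → (-8,38,37)
river: ρ → (37,36,-9)
river: ρ → (-9,36,37)
river: ρ → (37,38,-8)
river: ρ → (-8,42,27)
river: ρ → (27,12,-23)
river: ρ → (-23,34,16)
river: ρ → (16,30,-27)
river: ρ → (-27,24,19)
ρ-cycle length = 18 (tail of 0 descent steps not counted)

18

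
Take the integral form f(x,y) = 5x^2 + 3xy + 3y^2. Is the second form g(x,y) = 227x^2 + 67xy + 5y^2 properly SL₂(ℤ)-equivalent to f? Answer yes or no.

D₁ = -51, D₂ = -51
f: flip: (5,3,3)→(3,-3,5)
f: translate: b→3 (≡-3 mod 6), so (3,-3,5)→(3,3,5)
f: reduced (well bottom): (3,3,5) with a≤c, −a<b≤a
g: flip: (227,67,5)→(5,-67,227)
g: translate: b→3 (≡-67 mod 10), so (5,-67,227)→(5,3,3)
g: flip: (5,3,3)→(3,-3,5)
g: translate: b→3 (≡-3 mod 6), so (3,-3,5)→(3,3,5)
g: reduced (well bottom): (3,3,5) with a≤c, −a<b≤a
reduced forms (3, 3, 5) vs (3, 3, 5) ⇒ equivalent

yes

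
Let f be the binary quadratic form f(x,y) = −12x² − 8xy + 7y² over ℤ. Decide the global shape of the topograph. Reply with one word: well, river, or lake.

D = b²−4ac = (-8)² − 4·(-12)·7 = 400
D = 20² is a perfect square ⇒ form factors over ℤ ⇒ lakes

lake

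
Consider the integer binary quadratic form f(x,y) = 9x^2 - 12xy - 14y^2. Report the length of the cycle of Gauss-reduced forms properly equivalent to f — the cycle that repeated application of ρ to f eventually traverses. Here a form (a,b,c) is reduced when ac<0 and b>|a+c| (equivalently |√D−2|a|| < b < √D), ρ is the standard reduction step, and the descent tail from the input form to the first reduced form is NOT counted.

D = 648, ⌊√D⌋ = 25
descent: ρ → (-14,12,9)  [lands on river]
river: ρ → (9,24,-2)
river: ρ → (-2,24,9)
river: ρ → (9,12,-14)
river: ρ → (-14,16,7)
river: ρ → (7,12,-18)
river: ρ → (-18,24,1)
river: ρ → (1,24,-18)
river: ρ → (-18,12,7)
river: ρ → (7,16,-14)
ρ-cycle length = 10 (tail of 1 descent step not counted)

10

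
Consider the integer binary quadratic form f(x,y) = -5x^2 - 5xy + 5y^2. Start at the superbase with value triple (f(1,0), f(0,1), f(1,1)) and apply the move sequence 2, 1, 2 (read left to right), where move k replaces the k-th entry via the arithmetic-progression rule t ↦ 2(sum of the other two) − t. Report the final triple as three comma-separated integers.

start (-5,5,-5) = (f(1,0),f(0,1),f(1,1))
replace slot 2: 2·((-5)+(-5)) − 5 = -25 → (-5,-25,-5)
replace slot 1: 2·((-25)+(-5)) − (-5) = -55 → (-55,-25,-5)
replace slot 2: 2·((-55)+(-5)) − (-25) = -95 → (-55,-95,-5)

-55,-95,-5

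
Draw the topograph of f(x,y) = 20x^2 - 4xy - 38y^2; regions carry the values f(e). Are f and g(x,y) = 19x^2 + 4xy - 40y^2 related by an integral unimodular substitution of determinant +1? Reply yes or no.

D₁ = 3056, D₂ = 3056
river cycle of f (length 16): (20, 36, -22), (-22, 52, 4), (4, 52, -22), (-22, 36, 20), (20, 44, -14), (-14, 40, 26), (26, 12, -28), (-28, 44, 10), (10, 36, -44), (-44, 52, 2), … (6 more)
river cycle of g (length 32): (19, 42, -17), (-17, 26, 35), (35, 44, -8), (-8, 52, 11), (11, 36, -40), (-40, 44, 7), (7, 54, -5), (-5, 46, 47), (47, 48, -4), (-4, 48, 47), … (22 more)
cycles differ ⇒ inequivalent

no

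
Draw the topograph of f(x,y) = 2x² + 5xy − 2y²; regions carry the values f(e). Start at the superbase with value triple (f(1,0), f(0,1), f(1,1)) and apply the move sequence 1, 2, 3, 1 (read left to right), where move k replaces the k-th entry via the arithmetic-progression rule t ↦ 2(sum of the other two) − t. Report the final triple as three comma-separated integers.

start (2,-2,5) = (f(1,0),f(0,1),f(1,1))
replace slot 1: 2·((-2)+5) − 2 = 4 → (4,-2,5)
replace slot 2: 2·(4+5) − (-2) = 20 → (4,20,5)
replace slot 3: 2·(4+20) − 5 = 43 → (4,20,43)
replace slot 1: 2·(20+43) − 4 = 122 → (122,20,43)

122,20,43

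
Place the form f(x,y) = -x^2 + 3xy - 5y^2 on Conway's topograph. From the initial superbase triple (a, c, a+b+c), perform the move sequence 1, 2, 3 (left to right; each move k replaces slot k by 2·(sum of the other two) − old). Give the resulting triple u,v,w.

start (-1,-5,-3) = (f(1,0),f(0,1),f(1,1))
replace slot 1: 2·((-5)+(-3)) − (-1) = -15 → (-15,-5,-3)
replace slot 2: 2·((-15)+(-3)) − (-5) = -31 → (-15,-31,-3)
replace slot 3: 2·((-15)+(-31)) − (-3) = -89 → (-15,-31,-89)

-15,-31,-89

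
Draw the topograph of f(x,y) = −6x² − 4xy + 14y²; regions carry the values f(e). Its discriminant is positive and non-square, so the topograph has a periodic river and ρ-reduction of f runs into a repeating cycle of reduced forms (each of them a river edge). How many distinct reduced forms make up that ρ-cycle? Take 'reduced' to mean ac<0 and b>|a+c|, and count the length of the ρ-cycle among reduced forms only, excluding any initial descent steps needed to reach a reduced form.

D = 352, ⌊√D⌋ = 18
descent: ρ → (14,4,-6)
descent: ρ → (-6,8,12)  [lands on river]
river: ρ → (12,16,-2)
river: ρ → (-2,16,12)
river: ρ → (12,8,-6)
river: ρ → (-6,16,4)
river: ρ → (4,16,-6)
ρ-cycle length = 6 (tail of 2 descent steps not counted)

6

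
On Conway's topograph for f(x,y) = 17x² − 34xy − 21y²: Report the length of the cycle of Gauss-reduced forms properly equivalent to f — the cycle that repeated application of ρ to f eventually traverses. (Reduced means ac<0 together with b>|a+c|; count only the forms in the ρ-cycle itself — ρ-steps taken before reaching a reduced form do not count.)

D = 2584, ⌊√D⌋ = 50
descent: ρ → (-21,34,17)  [lands on river]
river: ρ → (17,34,-21)
river: ρ → (-21,50,1)
river: ρ → (1,50,-21)
ρ-cycle length = 4 (tail of 1 descent step not counted)

4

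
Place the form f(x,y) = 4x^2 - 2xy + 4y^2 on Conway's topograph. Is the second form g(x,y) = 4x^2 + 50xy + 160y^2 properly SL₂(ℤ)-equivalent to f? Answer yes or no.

D₁ = -60, D₂ = -60
f: flip: (4,-2,4)→(4,2,4)
f: reduced (well bottom): (4,2,4) with a≤c, −a<b≤a
g: translate: b→2 (≡50 mod 8), so (4,50,160)→(4,2,4)
g: reduced (well bottom): (4,2,4) with a≤c, −a<b≤a
reduced forms (4, 2, 4) vs (4, 2, 4) ⇒ equivalent

yes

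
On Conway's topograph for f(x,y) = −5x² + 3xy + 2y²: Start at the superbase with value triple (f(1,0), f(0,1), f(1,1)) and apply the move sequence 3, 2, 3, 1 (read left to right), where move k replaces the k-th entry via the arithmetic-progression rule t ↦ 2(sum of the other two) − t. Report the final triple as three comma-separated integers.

start (-5,2,0) = (f(1,0),f(0,1),f(1,1))
replace slot 3: 2·((-5)+2) − 0 = -6 → (-5,2,-6)
replace slot 2: 2·((-5)+(-6)) − 2 = -24 → (-5,-24,-6)
replace slot 3: 2·((-5)+(-24)) − (-6) = -52 → (-5,-24,-52)
replace slot 1: 2·((-24)+(-52)) − (-5) = -147 → (-147,-24,-52)

-147,-24,-52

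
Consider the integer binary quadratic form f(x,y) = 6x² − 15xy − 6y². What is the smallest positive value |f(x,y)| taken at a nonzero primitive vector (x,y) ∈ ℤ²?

descent: ρ → (-6,15,6)  [lands on river]
river: ρ → (6,9,-12)
river: ρ → (-12,15,3)
river: ρ → (3,15,-12)
river: ρ → (-12,9,6)
river: ρ → (6,15,-6)
river: ρ → (-6,9,12)
river: ρ → (12,15,-3)
river: ρ → (-3,15,12)
river: ρ → (12,9,-6)
closes: descent 1, river 10
min |a| on river = 3

3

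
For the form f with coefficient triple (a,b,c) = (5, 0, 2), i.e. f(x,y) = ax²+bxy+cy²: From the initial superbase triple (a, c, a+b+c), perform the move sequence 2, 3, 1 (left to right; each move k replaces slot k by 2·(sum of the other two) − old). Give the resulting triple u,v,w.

start (5,2,7) = (f(1,0),f(0,1),f(1,1))
replace slot 2: 2·(5+7) − 2 = 22 → (5,22,7)
replace slot 3: 2·(5+22) − 7 = 47 → (5,22,47)
replace slot 1: 2·(22+47) − 5 = 133 → (133,22,47)

133,22,47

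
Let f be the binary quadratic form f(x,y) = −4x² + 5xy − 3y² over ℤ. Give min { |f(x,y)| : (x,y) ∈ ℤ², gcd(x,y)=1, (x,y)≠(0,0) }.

translate: b→3 (≡-5 mod 8), so (4,-5,3)→(4,3,2)
flip: (4,3,2)→(2,-3,4)
translate: b→1 (≡-3 mod 4), so (2,-3,4)→(2,1,3)
reduced (well bottom): (2,1,3) with a≤c, −a<b≤a
well minimum |f| = |-2| = 2 (negative-definite)

2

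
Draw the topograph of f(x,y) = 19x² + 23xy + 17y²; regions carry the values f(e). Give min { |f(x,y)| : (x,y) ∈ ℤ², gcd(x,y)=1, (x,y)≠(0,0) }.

translate: b→-15 (≡23 mod 38), so (19,23,17)→(19,-15,13)
flip: (19,-15,13)→(13,15,19)
translate: b→-11 (≡15 mod 26), so (13,15,19)→(13,-11,17)
reduced (well bottom): (13,-11,17) with a≤c, −a<b≤a
well minimum = a = 13

13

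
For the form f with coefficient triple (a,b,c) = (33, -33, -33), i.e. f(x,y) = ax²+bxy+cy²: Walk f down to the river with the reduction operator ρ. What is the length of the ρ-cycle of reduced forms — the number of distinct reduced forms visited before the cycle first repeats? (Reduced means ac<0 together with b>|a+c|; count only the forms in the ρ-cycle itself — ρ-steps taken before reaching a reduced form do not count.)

D = 5445, ⌊√D⌋ = 73
descent: ρ → (-33,33,33)  [lands on river]
river: ρ → (33,33,-33)
ρ-cycle length = 2 (tail of 1 descent step not counted)

2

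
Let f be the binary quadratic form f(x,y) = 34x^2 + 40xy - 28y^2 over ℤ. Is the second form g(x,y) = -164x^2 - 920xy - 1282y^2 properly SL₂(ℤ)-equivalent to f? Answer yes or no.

D₁ = 5408, D₂ = 5408
river cycle of f (length 10): (-28, 72, 2), (2, 72, -28), (-28, 40, 34), (34, 28, -34), (-34, 40, 28), (28, 72, -2), (-2, 72, 28), (28, 40, -34), (-34, 28, 34), (34, 40, -28)
river cycle of g (length 10): (2, 72, -28), (-28, 40, 34), (34, 28, -34), (-34, 40, 28), (28, 72, -2), (-2, 72, 28), (28, 40, -34), (-34, 28, 34), (34, 40, -28), (-28, 72, 2)
cycles coincide ⇒ equivalent

yes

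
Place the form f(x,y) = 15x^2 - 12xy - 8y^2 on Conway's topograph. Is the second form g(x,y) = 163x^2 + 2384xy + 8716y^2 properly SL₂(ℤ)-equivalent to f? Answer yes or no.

D₁ = 624, D₂ = 624
river cycle of f (length 4): (-8, 12, 15), (15, 18, -5), (-5, 22, 7), (7, 20, -8)
river cycle of g (length 4): (15, 18, -5), (-5, 22, 7), (7, 20, -8), (-8, 12, 15)
cycles coincide ⇒ equivalent

yes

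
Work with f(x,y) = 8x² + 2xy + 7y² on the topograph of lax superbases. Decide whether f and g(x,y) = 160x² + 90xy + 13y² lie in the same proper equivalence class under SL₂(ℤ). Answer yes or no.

D₁ = -220, D₂ = -220
f: flip: (8,2,7)→(7,-2,8)
f: reduced (well bottom): (7,-2,8) with a≤c, −a<b≤a
g: flip: (160,90,13)→(13,-90,160)
g: translate: b→-12 (≡-90 mod 26), so (13,-90,160)→(13,-12,7)
g: flip: (13,-12,7)→(7,12,13)
g: translate: b→-2 (≡12 mod 14), so (7,12,13)→(7,-2,8)
g: reduced (well bottom): (7,-2,8) with a≤c, −a<b≤a
reduced forms (7, -2, 8) vs (7, -2, 8) ⇒ equivalent

yes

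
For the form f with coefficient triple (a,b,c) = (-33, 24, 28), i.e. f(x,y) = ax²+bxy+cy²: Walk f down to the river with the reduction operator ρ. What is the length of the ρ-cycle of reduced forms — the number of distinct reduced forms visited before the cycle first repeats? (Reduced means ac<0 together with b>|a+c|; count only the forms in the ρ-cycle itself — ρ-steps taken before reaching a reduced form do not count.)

D = 4272, ⌊√D⌋ = 65
river: ρ → (28,32,-29)
river: ρ → (-29,26,31)
river: ρ → (31,36,-24)
river: ρ → (-24,60,7)
river: ρ → (7,52,-56)
river: ρ → (-56,60,3)
river: ρ → (3,60,-56)
river: ρ → (-56,52,7)
river: ρ → (7,60,-24)
river: ρ → (-24,36,31)
river: ρ → (31,26,-29)
river: ρ → (-29,32,28)
river: ρ → (28,24,-33)
river: ρ → (-33,42,19)
river: ρ → (19,34,-41)
river: ρ → (-41,48,12)
river: ρ → (12,48,-41)
river: ρ → (-41,34,19)
river: ρ → (19,42,-33)
river: ρ → (-33,24,28)
ρ-cycle length = 20 (tail of 0 descent steps not counted)

20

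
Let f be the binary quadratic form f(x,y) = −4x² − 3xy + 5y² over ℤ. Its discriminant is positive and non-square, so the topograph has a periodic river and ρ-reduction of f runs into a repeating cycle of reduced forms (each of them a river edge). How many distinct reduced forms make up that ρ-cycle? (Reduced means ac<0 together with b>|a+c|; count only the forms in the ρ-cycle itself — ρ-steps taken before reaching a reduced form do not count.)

D = 89, ⌊√D⌋ = 9
descent: ρ → (5,3,-4)  [lands on river]
river: ρ → (-4,5,4)
river: ρ → (4,3,-5)
river: ρ → (-5,7,2)
river: ρ → (2,9,-1)
river: ρ → (-1,9,2)
river: ρ → (2,7,-5)
river: ρ → (-5,3,4)
river: ρ → (4,5,-4)
river: ρ → (-4,3,5)
river: ρ → (5,7,-2)
river: ρ → (-2,9,1)
river: ρ → (1,9,-2)
river: ρ → (-2,7,5)
ρ-cycle length = 14 (tail of 1 descent step not counted)

14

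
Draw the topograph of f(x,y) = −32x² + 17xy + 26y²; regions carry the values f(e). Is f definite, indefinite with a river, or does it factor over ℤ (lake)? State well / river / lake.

D = b²−4ac = 17² − 4·(-32)·26 = 3617
D > 0 non-square ⇒ indefinite ⇒ periodic river

river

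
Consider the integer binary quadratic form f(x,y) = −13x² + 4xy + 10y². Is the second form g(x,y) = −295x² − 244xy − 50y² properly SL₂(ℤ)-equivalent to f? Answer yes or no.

D₁ = 536, D₂ = 536
river cycle of f (length 14): (10, 16, -7), (-7, 12, 14), (14, 16, -5), (-5, 14, 17), (17, 20, -2), (-2, 20, 17), (17, 14, -5), (-5, 16, 14), (14, 12, -7), (-7, 16, 10), … (4 more)
river cycle of g (length 14): (-7, 12, 14), (14, 16, -5), (-5, 14, 17), (17, 20, -2), (-2, 20, 17), (17, 14, -5), (-5, 16, 14), (14, 12, -7), (-7, 16, 10), (10, 4, -13), … (4 more)
cycles coincide ⇒ equivalent

yes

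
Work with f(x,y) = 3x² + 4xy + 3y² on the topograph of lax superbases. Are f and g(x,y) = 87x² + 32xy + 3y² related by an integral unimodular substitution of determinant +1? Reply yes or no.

D₁ = -20, D₂ = -20
f: translate: b→-2 (≡4 mod 6), so (3,4,3)→(3,-2,2)
f: flip: (3,-2,2)→(2,2,3)
f: reduced (well bottom): (2,2,3) with a≤c, −a<b≤a
g: flip: (87,32,3)→(3,-32,87)
g: translate: b→-2 (≡-32 mod 6), so (3,-32,87)→(3,-2,2)
g: flip: (3,-2,2)→(2,2,3)
g: reduced (well bottom): (2,2,3) with a≤c, −a<b≤a
reduced forms (2, 2, 3) vs (2, 2, 3) ⇒ equivalent

yes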